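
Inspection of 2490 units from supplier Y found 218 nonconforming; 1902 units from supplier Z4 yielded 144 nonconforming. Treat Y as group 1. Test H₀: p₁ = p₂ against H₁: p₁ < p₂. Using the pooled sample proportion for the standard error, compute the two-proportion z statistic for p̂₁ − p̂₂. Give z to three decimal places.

p̂₁ = 218/2490 ≈ 0.087550, p̂₂ = 144/1902 ≈ 0.075710.
Pooled p̂ = (218+144)/(2490+1902) = 362/4392 = 0.082423.
SE = √(0.0756291 × 0.000927369) = 0.008375.
z = (0.087550 − 0.075710)/0.008375 = 0.011840/0.008375 = 1.414.

z = 1.414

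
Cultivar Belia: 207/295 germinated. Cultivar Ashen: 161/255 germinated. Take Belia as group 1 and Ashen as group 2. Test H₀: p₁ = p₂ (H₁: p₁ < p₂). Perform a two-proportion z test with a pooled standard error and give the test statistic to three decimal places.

p̂₁ = 207/295 = 0.70169, p̂₂ = 161/255 = 0.63137.
Pooled p̂ = (207+161)/(295+255) = 368/550 = 0.66909.
SE = √(0.221408 × 0.0073114) = 0.04023.
z = (0.70169 − 0.63137)/0.04023 = 0.07032/0.04023 = 1.748.
p-value = P(Z < 1.748) ≈ 0.9598.

z = 1.748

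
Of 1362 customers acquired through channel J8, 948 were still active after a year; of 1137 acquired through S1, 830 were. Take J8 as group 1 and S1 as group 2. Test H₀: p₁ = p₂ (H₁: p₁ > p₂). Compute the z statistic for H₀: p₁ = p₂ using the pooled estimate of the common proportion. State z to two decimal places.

z = -1.87

p̂₁ = 948/1362 = 0.6960, p̂₂ = 830/1137 = 0.7300.
Pooled p̂ = (948+830)/(1362+1137) = 1778/2499 = 0.7115.
SE = √(p̂(1−p̂)(1/n₁+1/n₂)) = √(0.7115·0.2885·0.00161372) = √(0.000331256) = 0.0182.
z = (0.6960 − 0.7300)/0.0182 = -0.0340/0.0182 = -1.87.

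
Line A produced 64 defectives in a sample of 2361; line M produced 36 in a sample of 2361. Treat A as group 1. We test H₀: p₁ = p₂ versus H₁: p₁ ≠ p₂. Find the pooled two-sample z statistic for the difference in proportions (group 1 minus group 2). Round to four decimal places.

p̂₁ = 64/2361 ≈ 0.0271072, p̂₂ = 36/2361 ≈ 0.0152478.
Pooled p̂ = (64+36)/(2361+2361) = 100/4722 = 0.0211775.
SE = √(0.020729 × 0.000847099) = 0.0041904.
z = (0.0271072 − 0.0152478)/0.0041904 = 0.0118594/0.0041904 = 2.8301.
p-value = 2·P(Z > 2.830) ≈ 0.0047.

z = 2.8301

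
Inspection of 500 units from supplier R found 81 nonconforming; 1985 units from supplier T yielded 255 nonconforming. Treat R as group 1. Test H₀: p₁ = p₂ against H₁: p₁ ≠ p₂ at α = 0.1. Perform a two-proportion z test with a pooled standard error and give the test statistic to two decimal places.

z = 1.96

p̂₁ = 81/500 = 0.1620, p̂₂ = 255/1985 = 0.1285.
Pooled p̂ = (81+255)/(500+1985) = 336/2485 = 0.1352.
SE = √(0.116929 × 0.00250378) = 0.0171.
z = (0.1620 − 0.1285)/0.0171 = 0.0335/0.0171 = 1.96.
Two-sided p-value ≈ 2·Φ(−1.960) = 0.0500; since p < α = 0.1, reject H₀.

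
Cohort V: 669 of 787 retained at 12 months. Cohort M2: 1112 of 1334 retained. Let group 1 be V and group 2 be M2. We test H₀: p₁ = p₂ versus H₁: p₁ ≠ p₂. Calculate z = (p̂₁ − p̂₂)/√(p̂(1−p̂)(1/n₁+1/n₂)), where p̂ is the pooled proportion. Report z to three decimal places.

z = 0.999

p̂₁ = 669/787 = 0.85006, p̂₂ = 1112/1334 = 0.83358.
Pooled p̂ = (669+1112)/(787+1334) = 1781/2121 = 0.83970.
SE = √(p̂(1−p̂)(1/n₁+1/n₂)) = √(0.83970·0.16030·0.00202027) = √(0.000271939) = 0.01649.
z = (0.85006 − 0.83358)/0.01649 = 0.01648/0.01649 = 0.999.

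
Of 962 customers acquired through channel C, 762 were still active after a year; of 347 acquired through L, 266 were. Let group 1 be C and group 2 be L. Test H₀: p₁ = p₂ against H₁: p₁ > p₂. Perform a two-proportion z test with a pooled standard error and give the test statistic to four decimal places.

p̂₁ = 762/962 = 0.792100, p̂₂ = 266/347 = 0.766571.
Pooled p̂ = (762+266)/(962+347) = 1028/1309 = 0.785332.
SE = √(p̂(1−p̂)(1/n₁+1/n₂)) = √(0.785332·0.214668·0.00392135) = √(0.000661082) = 0.025712.
z = (0.792100 − 0.766571)/0.025712 = 0.025529/0.025712 = 0.9929.

z = 0.9929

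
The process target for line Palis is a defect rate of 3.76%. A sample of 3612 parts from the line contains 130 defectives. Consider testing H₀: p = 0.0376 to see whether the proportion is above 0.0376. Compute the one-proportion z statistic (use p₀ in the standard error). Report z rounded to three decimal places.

p̂ = 130/3612 ≈ 0.03599.
Under H₀, SE = √(0.0376·0.9624/3612) = √(1.00183e-05) = 0.00317.
z = (0.03599 − 0.0376)/0.00317 = -0.00161/0.00317 = -0.508.

z = -0.508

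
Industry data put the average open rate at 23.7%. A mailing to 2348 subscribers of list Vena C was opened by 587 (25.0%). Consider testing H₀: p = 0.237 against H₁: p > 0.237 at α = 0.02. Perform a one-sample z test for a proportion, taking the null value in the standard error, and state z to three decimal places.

z = 1.481

p̂ = 587/2348 ≈ 0.25000.
SE = √(p₀(1−p₀)/n) = √(0.18083/2348) = 0.00878.
z = (0.25000 − 0.237)/0.00878 = 0.01300/0.00878 = 1.481.
p-value = P(Z > 1.481) ≈ 0.0693; since p > α = 0.02, fail to reject H₀.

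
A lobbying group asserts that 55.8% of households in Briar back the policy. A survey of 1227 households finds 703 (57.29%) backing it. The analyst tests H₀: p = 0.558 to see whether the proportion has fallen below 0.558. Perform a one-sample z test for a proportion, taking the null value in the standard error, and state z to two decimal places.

z = 1.05

p̂ = 703/1227 = 0.5729.
SE = √(p₀(1−p₀)/n) = √(0.24664/1227) = 0.0142.
z = (0.5729 − 0.558)/0.0142 = 0.0149/0.0142 = 1.05.
p-value = P(Z < 1.054) ≈ 0.8540.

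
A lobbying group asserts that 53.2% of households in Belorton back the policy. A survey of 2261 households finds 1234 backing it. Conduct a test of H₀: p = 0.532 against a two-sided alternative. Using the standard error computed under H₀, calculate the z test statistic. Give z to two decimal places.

z = 1.31

p̂ = 1234/2261 = 0.5458.
SE = √(p₀(1−p₀)/n) = √(0.24898/2261) = 0.0105.
z = (0.5458 − 0.532)/0.0105 = 0.0138/0.0105 = 1.31.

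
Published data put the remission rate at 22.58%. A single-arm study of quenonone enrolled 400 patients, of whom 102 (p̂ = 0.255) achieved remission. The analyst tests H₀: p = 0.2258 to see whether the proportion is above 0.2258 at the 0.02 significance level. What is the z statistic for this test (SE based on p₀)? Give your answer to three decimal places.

p̂ = 102/400 ≈ 0.255000.
SE = √(p₀(1−p₀)/n) = √(0.17481/400) = 0.020905.
z = (0.255000 − 0.2258)/0.020905 = 0.029200/0.020905 = 1.397.
p-value = P(Z > 1.397) ≈ 0.0812; since p > α = 0.02, fail to reject H₀.

z = 1.397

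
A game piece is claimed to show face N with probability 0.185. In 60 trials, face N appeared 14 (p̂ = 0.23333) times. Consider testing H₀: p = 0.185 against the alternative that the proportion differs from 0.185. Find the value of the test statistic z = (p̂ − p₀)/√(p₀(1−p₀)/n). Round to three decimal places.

p̂ = 14/60 = 0.23333.
Standard error under H₀: √(0.185×0.815/60) = 0.05013.
z = (0.23333 − 0.185)/0.05013 = 0.04833/0.05013 = 0.964.
p-value = 2·P(Z > 0.964) ≈ 0.3350.

z = 0.964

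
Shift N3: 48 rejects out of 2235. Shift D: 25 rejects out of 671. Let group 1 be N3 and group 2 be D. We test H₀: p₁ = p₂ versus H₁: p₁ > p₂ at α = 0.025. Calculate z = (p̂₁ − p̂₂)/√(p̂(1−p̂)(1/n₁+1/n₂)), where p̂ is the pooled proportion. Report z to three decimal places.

p̂₁ = 48/2235 = 0.021477, p̂₂ = 25/671 = 0.037258.
Pooled p̂ = (48+25)/(2235+671) = 73/2906 = 0.025120.
SE = √(p̂(1−p̂)(1/n₁+1/n₂)) = √(0.025120·0.974880·0.00193774) = √(4.74541e-05) = 0.006889.
z = (0.021477 − 0.037258)/0.006889 = -0.015781/0.006889 = -2.291.
p-value = P(Z > -2.291) ≈ 0.9890. With α = 0.025, fail to reject H₀.

z = -2.291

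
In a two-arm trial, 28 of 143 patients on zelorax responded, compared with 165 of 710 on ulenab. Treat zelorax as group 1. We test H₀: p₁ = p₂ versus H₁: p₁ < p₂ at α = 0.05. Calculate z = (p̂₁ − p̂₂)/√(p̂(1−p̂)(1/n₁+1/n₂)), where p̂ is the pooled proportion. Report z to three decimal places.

z = -0.954

p̂₁ = 28/143 = 0.19580, p̂₂ = 165/710 = 0.23239.
Pooled p̂ = (28+165)/(143+710) = 193/853 = 0.22626.
SE = √(p̂(1−p̂)(1/n₁+1/n₂)) = √(0.22626·0.77374·0.00840146) = √(0.00147081) = 0.03835.
z = (0.19580 − 0.23239)/0.03835 = -0.03659/0.03835 = -0.954.
p-value = P(Z < -0.954) ≈ 0.1700. With α = 0.05, fail to reject H₀.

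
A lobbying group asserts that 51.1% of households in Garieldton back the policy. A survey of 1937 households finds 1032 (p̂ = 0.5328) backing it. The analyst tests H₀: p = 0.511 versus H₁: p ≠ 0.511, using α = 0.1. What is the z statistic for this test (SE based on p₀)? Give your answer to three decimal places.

p̂ = 1032/1937 ≈ 0.532783.
Under H₀, SE = √(0.511·0.489/1937) = √(0.000129003) = 0.011358.
z = (0.532783 − 0.511)/0.011358 = 0.021783/0.011358 = 1.918.
p-value = 2·P(Z > 1.918) ≈ 0.0551; since p < α = 0.1, reject H₀.

z = 1.918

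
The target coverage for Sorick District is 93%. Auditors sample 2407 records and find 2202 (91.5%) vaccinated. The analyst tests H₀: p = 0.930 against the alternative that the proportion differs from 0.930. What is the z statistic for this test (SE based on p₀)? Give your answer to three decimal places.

p̂ = 2202/2407 ≈ 0.91483.
SE = √(p₀(1−p₀)/n) = √(0.0651/2407) = 0.00520.
z = (0.91483 − 0.93)/0.00520 = -0.01517/0.00520 = -2.917.
p-value = 2·P(Z > 2.917) ≈ 0.0035.

z = -2.917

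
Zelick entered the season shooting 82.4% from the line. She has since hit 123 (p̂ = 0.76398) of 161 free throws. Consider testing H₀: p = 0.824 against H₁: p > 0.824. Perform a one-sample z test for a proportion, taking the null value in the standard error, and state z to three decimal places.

p̂ = 123/161 = 0.76398.
Standard error under H₀: √(0.824×0.176/161) = 0.03001.
z = (0.76398 − 0.824)/0.03001 = -0.06002/0.03001 = -2.000.

z = -2.000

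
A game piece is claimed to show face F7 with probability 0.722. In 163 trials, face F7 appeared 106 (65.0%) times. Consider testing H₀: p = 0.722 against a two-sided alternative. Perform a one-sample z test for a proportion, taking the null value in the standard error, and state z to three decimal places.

z = -2.043

p̂ = 106/163 = 0.65031.
Standard error under H₀: √(0.722×0.278/163) = 0.03509.
z = (0.65031 − 0.722)/0.03509 = -0.07169/0.03509 = -2.043.
p-value = 2·P(Z > 2.043) ≈ 0.0410.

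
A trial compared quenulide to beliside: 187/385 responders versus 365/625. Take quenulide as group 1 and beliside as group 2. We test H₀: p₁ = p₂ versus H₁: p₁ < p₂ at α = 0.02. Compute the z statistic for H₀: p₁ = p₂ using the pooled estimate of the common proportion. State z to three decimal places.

z = -3.047

p̂₁ = 187/385 = 0.485714, p̂₂ = 365/625 = 0.584000.
Pooled p̂ = (187+365)/(385+625) = 552/1010 = 0.546535.
SE = √(0.247835 × 0.0041974) = 0.032253.
z = (0.485714 − 0.584000)/0.032253 = -0.098286/0.032253 = -3.047.
p-value = P(Z < -3.047) ≈ 0.0012, so at α = 0.02 we reject H₀.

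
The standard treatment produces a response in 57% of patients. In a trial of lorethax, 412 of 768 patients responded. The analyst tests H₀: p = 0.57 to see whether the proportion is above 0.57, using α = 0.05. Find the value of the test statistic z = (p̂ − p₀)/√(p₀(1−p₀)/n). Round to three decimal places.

p̂ = 412/768 ≈ 0.53646.
Under H₀, SE = √(0.57·0.43/768) = √(0.000319141) = 0.01786.
z = (0.53646 − 0.57)/0.01786 = -0.03354/0.01786 = -1.878.
p-value = P(Z > -1.878) ≈ 0.9698. With α = 0.05, fail to reject H₀.

z = -1.878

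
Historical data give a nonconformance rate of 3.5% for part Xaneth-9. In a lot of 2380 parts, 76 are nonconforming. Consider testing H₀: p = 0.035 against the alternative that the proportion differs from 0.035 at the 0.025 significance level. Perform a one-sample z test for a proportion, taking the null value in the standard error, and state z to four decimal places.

p̂ = 76/2380 = 0.031933.
Under H₀, SE = √(0.035·0.965/2380) = √(1.41912e-05) = 0.003767.
z = (0.031933 − 0.035)/0.003767 = -0.003067/0.003767 = -0.8142.
Two-sided p-value ≈ 2·Φ(−0.814) = 0.4155, so at α = 0.025 we fail to reject H₀.

z = -0.8142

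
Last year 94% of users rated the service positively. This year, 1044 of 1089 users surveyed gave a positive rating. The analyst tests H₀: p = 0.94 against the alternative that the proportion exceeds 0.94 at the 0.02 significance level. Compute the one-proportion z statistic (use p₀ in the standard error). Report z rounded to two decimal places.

p̂ = 1044/1089 ≈ 0.9587.
Under H₀, SE = √(0.94·0.06/1089) = √(5.17906e-05) = 0.0072.
z = (0.9587 − 0.94)/0.0072 = 0.0187/0.0072 = 2.60.
p-value = P(Z > 2.595) ≈ 0.0047; since p < α = 0.02, reject H₀.

z = 2.60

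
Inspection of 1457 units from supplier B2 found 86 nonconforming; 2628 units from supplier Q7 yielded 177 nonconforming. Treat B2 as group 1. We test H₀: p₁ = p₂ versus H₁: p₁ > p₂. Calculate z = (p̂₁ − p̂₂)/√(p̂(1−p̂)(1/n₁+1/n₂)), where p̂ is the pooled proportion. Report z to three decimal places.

p̂₁ = 86/1457 = 0.059025, p̂₂ = 177/2628 = 0.067352.
Pooled p̂ = (86+177)/(1457+2628) = 263/4085 = 0.064382.
SE = √(0.0602369 × 0.00106686) = 0.008016.
z = (0.059025 − 0.067352)/0.008016 = -0.008327/0.008016 = -1.039.
p-value = P(Z > -1.039) ≈ 0.8505.

z = -1.039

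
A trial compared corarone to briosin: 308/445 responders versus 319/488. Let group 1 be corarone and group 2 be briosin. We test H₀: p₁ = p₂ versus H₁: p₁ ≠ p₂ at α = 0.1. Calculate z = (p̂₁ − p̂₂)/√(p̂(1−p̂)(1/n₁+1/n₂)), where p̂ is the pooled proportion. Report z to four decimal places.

z = 1.2494

p̂₁ = 308/445 ≈ 0.6921348, p̂₂ = 319/488 ≈ 0.6536885.
Pooled p̂ = (308+319)/(445+488) = 627/933 = 0.6720257.
SE = √(0.220407 × 0.00429637) = 0.0307726.
z = (0.6921348 − 0.6536885)/0.0307726 = 0.0384463/0.0307726 = 1.2494.
Two-sided p-value ≈ 2·Φ(−1.249) = 0.2115; since p > α = 0.1, fail to reject H₀.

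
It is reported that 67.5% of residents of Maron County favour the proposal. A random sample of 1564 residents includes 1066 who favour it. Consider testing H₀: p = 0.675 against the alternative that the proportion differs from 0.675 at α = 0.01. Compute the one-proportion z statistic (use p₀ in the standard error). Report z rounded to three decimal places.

p̂ = 1066/1564 = 0.681586.
Standard error under H₀: √(0.675×0.325/1564) = 0.011843.
z = (0.681586 − 0.675)/0.011843 = 0.006586/0.011843 = 0.556.
Two-sided p-value ≈ 2·Φ(−0.556) = 0.5782. With α = 0.01, fail to reject H₀.

z = 0.556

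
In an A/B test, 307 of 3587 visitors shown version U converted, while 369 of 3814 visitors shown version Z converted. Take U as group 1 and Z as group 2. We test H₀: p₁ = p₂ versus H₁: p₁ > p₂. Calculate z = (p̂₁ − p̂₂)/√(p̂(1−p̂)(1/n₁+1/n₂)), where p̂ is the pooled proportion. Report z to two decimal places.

p̂₁ = 307/3587 = 0.08559, p̂₂ = 369/3814 = 0.09675.
Pooled p̂ = (307+369)/(3587+3814) = 676/7401 = 0.09134.
SE = √(p̂(1−p̂)(1/n₁+1/n₂)) = √(0.09134·0.90866·0.000540976) = √(4.4899e-05) = 0.00670.
z = (0.08559 − 0.09675)/0.00670 = -0.01116/0.00670 = -1.67.
p-value = P(Z > -1.666) ≈ 0.9521.

z = -1.67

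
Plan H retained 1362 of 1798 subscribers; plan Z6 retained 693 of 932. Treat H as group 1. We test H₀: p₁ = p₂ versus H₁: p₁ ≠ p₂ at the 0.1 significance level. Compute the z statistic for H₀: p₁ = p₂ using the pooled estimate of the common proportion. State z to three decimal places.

z = 0.801

p̂₁ = 1362/1798 ≈ 0.75751, p̂₂ = 693/932 ≈ 0.74356.
Pooled p̂ = (1362+693)/(1798+932) = 2055/2730 = 0.75275.
SE = √(p̂(1−p̂)(1/n₁+1/n₂)) = √(0.75275·0.24725·0.00162913) = √(0.000303213) = 0.01741.
z = (0.75751 − 0.74356)/0.01741 = 0.01395/0.01741 = 0.801.
p-value = 2·P(Z > 0.801) ≈ 0.4232, so at α = 0.1 we fail to reject H₀.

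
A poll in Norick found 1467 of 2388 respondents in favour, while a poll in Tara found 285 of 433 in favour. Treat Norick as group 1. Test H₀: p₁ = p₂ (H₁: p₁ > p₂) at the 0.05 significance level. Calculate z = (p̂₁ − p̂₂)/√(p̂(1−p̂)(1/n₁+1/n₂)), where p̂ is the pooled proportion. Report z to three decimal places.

p̂₁ = 1467/2388 ≈ 0.61432, p̂₂ = 285/433 ≈ 0.65820.
Pooled p̂ = (1467+285)/(2388+433) = 1752/2821 = 0.62106.
SE = √(p̂(1−p̂)(1/n₁+1/n₂)) = √(0.62106·0.37894·0.00272823) = √(0.000642076) = 0.02534.
z = (0.61432 − 0.65820)/0.02534 = -0.04388/0.02534 = -1.732.
p-value = P(Z > -1.732) ≈ 0.9583. With α = 0.05, fail to reject H₀.

z = -1.732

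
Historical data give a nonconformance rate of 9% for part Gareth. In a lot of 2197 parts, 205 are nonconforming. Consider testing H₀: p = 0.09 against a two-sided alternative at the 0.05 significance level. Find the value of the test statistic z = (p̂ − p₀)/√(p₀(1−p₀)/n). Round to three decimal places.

z = 0.542

p̂ = 205/2197 = 0.09331.
Standard error under H₀: √(0.09×0.91/2197) = 0.00611.
z = (0.09331 − 0.09)/0.00611 = 0.00331/0.00611 = 0.542.
p-value = 2·P(Z > 0.542) ≈ 0.5878. With α = 0.05, fail to reject H₀.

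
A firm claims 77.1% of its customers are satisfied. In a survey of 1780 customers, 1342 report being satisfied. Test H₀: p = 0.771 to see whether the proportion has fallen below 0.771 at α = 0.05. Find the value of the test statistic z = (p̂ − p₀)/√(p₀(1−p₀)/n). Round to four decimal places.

z = -1.7137

p̂ = 1342/1780 ≈ 0.753933.
SE = √(p₀(1−p₀)/n) = √(0.17656/1780) = 0.009959.
z = (0.753933 − 0.771)/0.009959 = -0.017067/0.009959 = -1.7137.
p-value = P(Z < -1.714) ≈ 0.0433, so at α = 0.05 we reject H₀.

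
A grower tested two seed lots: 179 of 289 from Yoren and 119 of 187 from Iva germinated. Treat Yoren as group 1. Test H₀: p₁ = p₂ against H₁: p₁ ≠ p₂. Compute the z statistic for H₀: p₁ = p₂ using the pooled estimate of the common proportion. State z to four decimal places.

z = -0.3741

p̂₁ = 179/289 = 0.619377, p̂₂ = 119/187 = 0.636364.
Pooled p̂ = (179+119)/(289+187) = 298/476 = 0.626050.
SE = √(0.234111 × 0.0088078) = 0.045409.
z = (0.619377 − 0.636364)/0.045409 = -0.016987/0.045409 = -0.3741.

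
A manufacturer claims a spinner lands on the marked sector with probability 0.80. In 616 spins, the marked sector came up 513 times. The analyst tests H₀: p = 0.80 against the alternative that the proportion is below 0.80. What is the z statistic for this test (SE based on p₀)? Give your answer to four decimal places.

z = 2.0347

p̂ = 513/616 ≈ 0.832792.
Standard error under H₀: √(0.8×0.2/616) = 0.016116.
z = (0.832792 − 0.8)/0.016116 = 0.032792/0.016116 = 2.0347.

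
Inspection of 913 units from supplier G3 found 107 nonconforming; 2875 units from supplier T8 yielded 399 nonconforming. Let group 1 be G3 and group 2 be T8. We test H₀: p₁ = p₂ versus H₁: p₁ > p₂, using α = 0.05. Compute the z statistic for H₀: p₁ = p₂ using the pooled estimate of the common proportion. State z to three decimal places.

z = -1.670

p̂₁ = 107/913 = 0.11720, p̂₂ = 399/2875 = 0.13878.
Pooled p̂ = (107+399)/(913+2875) = 506/3788 = 0.13358.
SE = √(0.115736 × 0.00144312) = 0.01292.
z = (0.11720 − 0.13878)/0.01292 = -0.02158/0.01292 = -1.670.
p-value = P(Z > -1.670) ≈ 0.9526; since p > α = 0.05, fail to reject H₀.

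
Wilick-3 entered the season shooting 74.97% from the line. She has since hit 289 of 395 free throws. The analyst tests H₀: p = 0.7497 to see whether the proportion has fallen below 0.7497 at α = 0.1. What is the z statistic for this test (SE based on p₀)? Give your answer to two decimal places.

p̂ = 289/395 ≈ 0.7316.
SE = √(p₀(1−p₀)/n) = √(0.18765/395) = 0.0218.
z = (0.7316 − 0.7497)/0.0218 = -0.0181/0.0218 = -0.83.
p-value = P(Z < -0.828) ≈ 0.2037. With α = 0.1, fail to reject H₀.

z = -0.83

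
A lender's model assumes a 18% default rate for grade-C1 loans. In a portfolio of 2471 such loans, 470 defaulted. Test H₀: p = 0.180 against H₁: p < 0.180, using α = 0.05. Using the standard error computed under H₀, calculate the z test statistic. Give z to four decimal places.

p̂ = 470/2471 = 0.1902064.
Under H₀, SE = √(0.18·0.82/2471) = √(5.97329e-05) = 0.0077287.
z = (0.1902064 − 0.18)/0.0077287 = 0.0102064/0.0077287 = 1.3206.
p-value = P(Z < 1.321) ≈ 0.9067, so at α = 0.05 we fail to reject H₀.

z = 1.3206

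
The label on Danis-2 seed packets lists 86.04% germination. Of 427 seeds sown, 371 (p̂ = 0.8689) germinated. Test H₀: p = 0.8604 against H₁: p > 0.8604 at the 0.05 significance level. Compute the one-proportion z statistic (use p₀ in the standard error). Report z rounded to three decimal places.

z = 0.504

p̂ = 371/427 = 0.86885.
Under H₀, SE = √(0.8604·0.1396/427) = √(0.000281292) = 0.01677.
z = (0.86885 − 0.8604)/0.01677 = 0.00845/0.01677 = 0.504.
p-value = P(Z > 0.504) ≈ 0.3071; since p > α = 0.05, fail to reject H₀.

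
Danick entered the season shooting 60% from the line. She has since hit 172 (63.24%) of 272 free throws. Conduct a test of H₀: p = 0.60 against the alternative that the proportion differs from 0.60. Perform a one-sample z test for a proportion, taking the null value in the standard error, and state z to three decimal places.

z = 1.089

p̂ = 172/272 ≈ 0.63235.
Standard error under H₀: √(0.6×0.4/272) = 0.02970.
z = (0.63235 − 0.6)/0.02970 = 0.03235/0.02970 = 1.089.
Two-sided p-value ≈ 2·Φ(−1.089) = 0.2761.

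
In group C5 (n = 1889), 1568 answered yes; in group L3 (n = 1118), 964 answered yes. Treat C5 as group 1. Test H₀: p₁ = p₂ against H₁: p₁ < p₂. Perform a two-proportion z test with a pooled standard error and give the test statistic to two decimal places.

p̂₁ = 1568/1889 = 0.83007, p̂₂ = 964/1118 = 0.86225.
Pooled p̂ = (1568+964)/(1889+1118) = 2532/3007 = 0.84204.
SE = √(p̂(1−p̂)(1/n₁+1/n₂)) = √(0.84204·0.15796·0.00142384) = √(0.000189387) = 0.01376.
z = (0.83007 − 0.86225)/0.01376 = -0.03218/0.01376 = -2.34.

z = -2.34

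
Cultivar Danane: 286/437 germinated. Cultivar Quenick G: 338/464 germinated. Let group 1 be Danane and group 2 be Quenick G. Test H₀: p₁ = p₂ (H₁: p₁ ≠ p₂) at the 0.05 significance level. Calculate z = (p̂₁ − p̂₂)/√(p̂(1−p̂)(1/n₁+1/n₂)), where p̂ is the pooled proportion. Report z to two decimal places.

z = -2.41

p̂₁ = 286/437 = 0.65446, p̂₂ = 338/464 = 0.72845.
Pooled p̂ = (286+338)/(437+464) = 624/901 = 0.69256.
SE = √(p̂(1−p̂)(1/n₁+1/n₂)) = √(0.69256·0.30744·0.0044435) = √(0.000946107) = 0.03076.
z = (0.65446 − 0.72845)/0.03076 = -0.07399/0.03076 = -2.41.
p-value = 2·P(Z > 2.405) ≈ 0.0162. With α = 0.05, reject H₀.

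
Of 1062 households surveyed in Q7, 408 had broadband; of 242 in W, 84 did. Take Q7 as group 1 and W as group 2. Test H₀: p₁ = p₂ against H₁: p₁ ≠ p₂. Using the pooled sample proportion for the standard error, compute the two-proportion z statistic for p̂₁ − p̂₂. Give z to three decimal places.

z = 1.074

p̂₁ = 408/1062 = 0.38418, p̂₂ = 84/242 = 0.34711.
Pooled p̂ = (408+84)/(1062+242) = 492/1304 = 0.37730.
SE = √(p̂(1−p̂)(1/n₁+1/n₂)) = √(0.37730·0.62270·0.00507385) = √(0.00119208) = 0.03453.
z = (0.38418 − 0.34711)/0.03453 = 0.03707/0.03453 = 1.074.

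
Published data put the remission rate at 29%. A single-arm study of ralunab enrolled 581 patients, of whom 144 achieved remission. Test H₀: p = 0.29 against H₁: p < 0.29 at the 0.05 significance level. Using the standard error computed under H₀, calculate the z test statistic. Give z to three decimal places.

p̂ = 144/581 = 0.247849.
Under H₀, SE = √(0.29·0.71/581) = √(0.000354389) = 0.018825.
z = (0.247849 − 0.29)/0.018825 = -0.042151/0.018825 = -2.239.
p-value = P(Z < -2.239) ≈ 0.0126, so at α = 0.05 we reject H₀.

z = -2.239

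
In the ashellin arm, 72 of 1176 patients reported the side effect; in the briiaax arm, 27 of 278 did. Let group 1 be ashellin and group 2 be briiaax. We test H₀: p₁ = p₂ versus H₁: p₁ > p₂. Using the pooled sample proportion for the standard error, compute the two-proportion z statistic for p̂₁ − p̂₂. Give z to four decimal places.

z = -2.1369

p̂₁ = 72/1176 = 0.061224, p̂₂ = 27/278 = 0.097122.
Pooled p̂ = (72+27)/(1176+278) = 99/1454 = 0.068088.
SE = √(0.0634521 × 0.00444746) = 0.016799.
z = (0.061224 − 0.097122)/0.016799 = -0.035898/0.016799 = -2.1369.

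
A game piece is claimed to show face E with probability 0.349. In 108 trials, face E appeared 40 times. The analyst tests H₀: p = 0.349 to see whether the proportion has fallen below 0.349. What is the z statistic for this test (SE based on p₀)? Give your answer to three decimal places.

p̂ = 40/108 ≈ 0.37037.
Standard error under H₀: √(0.349×0.651/108) = 0.04587.
z = (0.37037 − 0.349)/0.04587 = 0.02137/0.04587 = 0.466.

z = 0.466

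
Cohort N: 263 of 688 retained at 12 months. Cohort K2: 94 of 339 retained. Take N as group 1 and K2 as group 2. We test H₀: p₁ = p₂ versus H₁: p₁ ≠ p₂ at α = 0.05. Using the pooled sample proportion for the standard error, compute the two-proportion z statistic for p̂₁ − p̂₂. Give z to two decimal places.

p̂₁ = 263/688 = 0.3823, p̂₂ = 94/339 = 0.2773.
Pooled p̂ = (263+94)/(688+339) = 357/1027 = 0.3476.
SE = √(p̂(1−p̂)(1/n₁+1/n₂)) = √(0.3476·0.6524·0.00440334) = √(0.000998584) = 0.0316.
z = (0.3823 − 0.2773)/0.0316 = 0.1050/0.0316 = 3.32.
Two-sided p-value ≈ 2·Φ(−3.322) = 0.0009; since p < α = 0.05, reject H₀.

z = 3.32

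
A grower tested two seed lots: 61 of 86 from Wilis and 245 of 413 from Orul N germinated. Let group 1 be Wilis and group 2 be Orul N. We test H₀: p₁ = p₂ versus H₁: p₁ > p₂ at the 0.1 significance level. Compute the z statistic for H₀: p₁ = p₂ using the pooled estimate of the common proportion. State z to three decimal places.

p̂₁ = 61/86 ≈ 0.70930, p̂₂ = 245/413 ≈ 0.59322.
Pooled p̂ = (61+245)/(86+413) = 306/499 = 0.61323.
SE = √(0.23718 × 0.0140492) = 0.05773.
z = (0.70930 − 0.59322)/0.05773 = 0.11608/0.05773 = 2.011.
p-value = P(Z > 2.011) ≈ 0.0222. With α = 0.1, reject H₀.

z = 2.011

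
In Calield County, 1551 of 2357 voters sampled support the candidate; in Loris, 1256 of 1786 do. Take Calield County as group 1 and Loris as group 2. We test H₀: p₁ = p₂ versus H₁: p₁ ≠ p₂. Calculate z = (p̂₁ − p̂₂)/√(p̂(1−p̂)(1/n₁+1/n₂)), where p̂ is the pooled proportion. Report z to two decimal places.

p̂₁ = 1551/2357 ≈ 0.65804, p̂₂ = 1256/1786 ≈ 0.70325.
Pooled p̂ = (1551+1256)/(2357+1786) = 2807/4143 = 0.67753.
SE = √(0.218484 × 0.000984179) = 0.01466.
z = (0.65804 − 0.70325)/0.01466 = -0.04521/0.01466 = -3.08.

z = -3.08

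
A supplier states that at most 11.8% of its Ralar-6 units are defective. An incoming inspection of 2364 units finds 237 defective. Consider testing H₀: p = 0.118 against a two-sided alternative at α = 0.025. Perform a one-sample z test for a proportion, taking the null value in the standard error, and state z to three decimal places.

z = -2.675

p̂ = 237/2364 = 0.100254.
Under H₀, SE = √(0.118·0.882/2364) = √(4.40254e-05) = 0.006635.
z = (0.100254 − 0.118)/0.006635 = -0.017746/0.006635 = -2.675.
p-value = 2·P(Z > 2.675) ≈ 0.0075. With α = 0.025, reject H₀.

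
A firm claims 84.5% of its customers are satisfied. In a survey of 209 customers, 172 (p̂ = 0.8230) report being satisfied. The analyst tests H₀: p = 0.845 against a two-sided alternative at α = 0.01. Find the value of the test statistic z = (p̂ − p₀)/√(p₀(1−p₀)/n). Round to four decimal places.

p̂ = 172/209 ≈ 0.822967.
Under H₀, SE = √(0.845·0.155/209) = √(0.000626675) = 0.025033.
z = (0.822967 − 0.845)/0.025033 = -0.022033/0.025033 = -0.8802.
p-value = 2·P(Z > 0.880) ≈ 0.3788, so at α = 0.01 we fail to reject H₀.

z = -0.8802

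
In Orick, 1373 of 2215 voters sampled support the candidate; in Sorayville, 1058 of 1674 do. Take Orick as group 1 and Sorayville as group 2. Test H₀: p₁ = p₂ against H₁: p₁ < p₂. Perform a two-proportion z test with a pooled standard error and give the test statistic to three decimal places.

p̂₁ = 1373/2215 = 0.619865, p̂₂ = 1058/1674 = 0.632019.
Pooled p̂ = (1373+1058)/(2215+1674) = 2431/3889 = 0.625096.
SE = √(0.234351 × 0.00104884) = 0.015678.
z = (0.619865 − 0.632019)/0.015678 = -0.012154/0.015678 = -0.775.

z = -0.775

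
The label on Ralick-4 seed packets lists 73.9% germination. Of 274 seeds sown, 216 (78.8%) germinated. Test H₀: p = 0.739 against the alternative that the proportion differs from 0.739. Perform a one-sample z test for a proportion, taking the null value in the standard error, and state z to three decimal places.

p̂ = 216/274 = 0.78832.
Under H₀, SE = √(0.739·0.261/274) = √(0.000703938) = 0.02653.
z = (0.78832 − 0.739)/0.02653 = 0.04932/0.02653 = 1.859.
Two-sided p-value ≈ 2·Φ(−1.859) = 0.0630.

z = 1.859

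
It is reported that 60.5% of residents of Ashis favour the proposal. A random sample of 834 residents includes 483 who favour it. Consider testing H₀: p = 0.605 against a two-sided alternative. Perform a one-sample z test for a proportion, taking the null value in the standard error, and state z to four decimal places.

p̂ = 483/834 = 0.5791367.
Standard error under H₀: √(0.605×0.395/834) = 0.0169275.
z = (0.5791367 − 0.605)/0.0169275 = -0.0258633/0.0169275 = -1.5279.

z = -1.5279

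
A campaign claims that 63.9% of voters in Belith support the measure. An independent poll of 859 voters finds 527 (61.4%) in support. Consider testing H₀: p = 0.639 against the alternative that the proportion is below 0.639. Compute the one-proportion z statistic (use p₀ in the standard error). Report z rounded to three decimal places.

z = -1.556

p̂ = 527/859 = 0.61350.
Under H₀, SE = √(0.639·0.361/859) = √(0.000268544) = 0.01639.
z = (0.61350 − 0.639)/0.01639 = -0.02550/0.01639 = -1.556.
p-value = P(Z < -1.556) ≈ 0.0599.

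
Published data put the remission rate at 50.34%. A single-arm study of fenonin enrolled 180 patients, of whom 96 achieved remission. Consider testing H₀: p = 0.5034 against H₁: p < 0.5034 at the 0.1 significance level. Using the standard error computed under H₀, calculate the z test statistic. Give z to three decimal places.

p̂ = 96/180 ≈ 0.53333.
Standard error under H₀: √(0.5034×0.4966/180) = 0.03727.
z = (0.53333 − 0.5034)/0.03727 = 0.02993/0.03727 = 0.803.
p-value = P(Z < 0.803) ≈ 0.7891, so at α = 0.1 we fail to reject H₀.

z = 0.803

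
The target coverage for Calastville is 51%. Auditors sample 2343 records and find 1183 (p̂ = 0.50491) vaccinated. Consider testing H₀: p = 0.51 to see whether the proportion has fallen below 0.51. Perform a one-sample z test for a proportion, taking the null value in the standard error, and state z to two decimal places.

z = -0.49

p̂ = 1183/2343 = 0.50491.
Standard error under H₀: √(0.51×0.49/2343) = 0.01033.
z = (0.50491 − 0.51)/0.01033 = -0.00509/0.01033 = -0.49.
p-value = P(Z < -0.493) ≈ 0.3110.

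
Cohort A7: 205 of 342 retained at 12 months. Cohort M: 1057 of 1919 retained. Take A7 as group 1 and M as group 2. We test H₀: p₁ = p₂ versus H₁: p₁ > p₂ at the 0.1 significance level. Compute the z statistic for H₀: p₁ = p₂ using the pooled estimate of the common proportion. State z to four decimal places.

p̂₁ = 205/342 = 0.599415, p̂₂ = 1057/1919 = 0.550808.
Pooled p̂ = (205+1057)/(342+1919) = 1262/2261 = 0.558160.
SE = √(p̂(1−p̂)(1/n₁+1/n₂)) = √(0.558160·0.441840·0.00344508) = √(0.000849617) = 0.029148.
z = (0.599415 − 0.550808)/0.029148 = 0.048607/0.029148 = 1.6676.
p-value = P(Z > 1.668) ≈ 0.0477, so at α = 0.1 we reject H₀.

z = 1.6676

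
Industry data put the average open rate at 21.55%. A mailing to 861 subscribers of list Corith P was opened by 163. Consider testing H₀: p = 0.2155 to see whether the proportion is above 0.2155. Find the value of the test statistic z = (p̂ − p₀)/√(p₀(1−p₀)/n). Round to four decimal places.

z = -1.8687

p̂ = 163/861 ≈ 0.1893148.
Under H₀, SE = √(0.2155·0.7845/861) = √(0.000196353) = 0.0140126.
z = (0.1893148 − 0.2155)/0.0140126 = -0.0261852/0.0140126 = -1.8687.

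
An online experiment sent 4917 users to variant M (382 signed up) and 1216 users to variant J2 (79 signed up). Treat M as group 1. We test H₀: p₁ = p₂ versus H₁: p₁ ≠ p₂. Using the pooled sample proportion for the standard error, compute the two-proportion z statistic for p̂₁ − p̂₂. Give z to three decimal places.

z = 1.507

p̂₁ = 382/4917 = 0.07769, p̂₂ = 79/1216 = 0.06497.
Pooled p̂ = (382+79)/(4917+1216) = 461/6133 = 0.07517.
SE = √(p̂(1−p̂)(1/n₁+1/n₂)) = √(0.07517·0.92483·0.00102574) = √(7.13067e-05) = 0.00844.
z = (0.07769 − 0.06497)/0.00844 = 0.01272/0.00844 = 1.507.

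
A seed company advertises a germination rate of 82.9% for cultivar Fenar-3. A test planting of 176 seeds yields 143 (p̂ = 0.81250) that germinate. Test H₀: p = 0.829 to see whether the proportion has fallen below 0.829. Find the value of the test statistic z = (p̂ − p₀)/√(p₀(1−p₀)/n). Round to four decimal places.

p̂ = 143/176 = 0.812500.
SE = √(p₀(1−p₀)/n) = √(0.14176/176) = 0.028380.
z = (0.812500 − 0.829)/0.028380 = -0.016500/0.028380 = -0.5814.

z = -0.5814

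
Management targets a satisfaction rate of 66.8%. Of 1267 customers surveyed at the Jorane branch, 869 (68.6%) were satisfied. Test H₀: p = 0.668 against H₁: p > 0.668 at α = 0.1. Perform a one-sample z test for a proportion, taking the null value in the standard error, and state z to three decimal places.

p̂ = 869/1267 ≈ 0.68587.
Under H₀, SE = √(0.668·0.332/1267) = √(0.00017504) = 0.01323.
z = (0.68587 − 0.668)/0.01323 = 0.01787/0.01323 = 1.351.
p-value = P(Z > 1.351) ≈ 0.0884; since p < α = 0.1, reject H₀.

z = 1.351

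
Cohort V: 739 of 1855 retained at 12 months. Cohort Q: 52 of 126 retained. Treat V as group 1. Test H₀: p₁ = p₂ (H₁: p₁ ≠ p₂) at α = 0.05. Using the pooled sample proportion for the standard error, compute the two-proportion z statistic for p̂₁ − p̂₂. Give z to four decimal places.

p̂₁ = 739/1855 = 0.398383, p̂₂ = 52/126 = 0.412698.
Pooled p̂ = (739+52)/(1855+126) = 791/1981 = 0.399293.
SE = √(0.239858 × 0.00847559) = 0.045088.
z = (0.398383 − 0.412698)/0.045088 = -0.014315/0.045088 = -0.3175.
p-value = 2·P(Z > 0.318) ≈ 0.7509. With α = 0.05, fail to reject H₀.

z = -0.3175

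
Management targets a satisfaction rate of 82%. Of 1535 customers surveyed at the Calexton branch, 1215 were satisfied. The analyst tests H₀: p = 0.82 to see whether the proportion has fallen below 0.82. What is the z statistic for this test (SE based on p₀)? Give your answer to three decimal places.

p̂ = 1215/1535 ≈ 0.791531.
Under H₀, SE = √(0.82·0.18/1535) = √(9.61564e-05) = 0.009806.
z = (0.791531 − 0.82)/0.009806 = -0.028469/0.009806 = -2.903.
p-value = P(Z < -2.903) ≈ 0.0018.

z = -2.903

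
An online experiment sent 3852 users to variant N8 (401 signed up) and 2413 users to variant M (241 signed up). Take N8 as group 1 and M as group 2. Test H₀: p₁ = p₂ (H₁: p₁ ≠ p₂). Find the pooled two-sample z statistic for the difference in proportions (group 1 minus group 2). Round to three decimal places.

z = 0.537

p̂₁ = 401/3852 ≈ 0.104102, p̂₂ = 241/2413 ≈ 0.099876.
Pooled p̂ = (401+241)/(3852+2413) = 642/6265 = 0.102474.
SE = √(p̂(1−p̂)(1/n₁+1/n₂)) = √(0.102474·0.897526·0.000674027) = √(6.19924e-05) = 0.007874.
z = (0.104102 − 0.099876)/0.007874 = 0.004226/0.007874 = 0.537.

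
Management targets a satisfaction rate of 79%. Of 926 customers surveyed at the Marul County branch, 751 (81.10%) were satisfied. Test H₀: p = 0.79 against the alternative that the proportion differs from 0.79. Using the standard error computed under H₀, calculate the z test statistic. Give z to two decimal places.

z = 1.57

p̂ = 751/926 = 0.8110.
SE = √(p₀(1−p₀)/n) = √(0.1659/926) = 0.0134.
z = (0.8110 − 0.79)/0.0134 = 0.0210/0.0134 = 1.57.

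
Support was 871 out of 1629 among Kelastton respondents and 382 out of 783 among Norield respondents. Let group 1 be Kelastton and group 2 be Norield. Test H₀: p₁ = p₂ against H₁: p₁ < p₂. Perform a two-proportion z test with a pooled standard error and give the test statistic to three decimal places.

p̂₁ = 871/1629 = 0.534684, p̂₂ = 382/783 = 0.487867.
Pooled p̂ = (871+382)/(1629+783) = 1253/2412 = 0.519486.
SE = √(0.24962 × 0.00189101) = 0.021726.
z = (0.534684 − 0.487867)/0.021726 = 0.046817/0.021726 = 2.155.
p-value = P(Z < 2.155) ≈ 0.9844.

z = 2.155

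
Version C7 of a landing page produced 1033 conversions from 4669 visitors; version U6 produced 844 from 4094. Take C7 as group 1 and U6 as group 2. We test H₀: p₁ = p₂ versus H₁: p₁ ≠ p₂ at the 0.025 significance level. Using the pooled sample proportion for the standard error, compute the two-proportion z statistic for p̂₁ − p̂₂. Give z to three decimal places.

z = 1.718

p̂₁ = 1033/4669 = 0.221247, p̂₂ = 844/4094 = 0.206155.
Pooled p̂ = (1033+844)/(4669+4094) = 1877/8763 = 0.214196.
SE = √(0.168316 × 0.000458439) = 0.008784.
z = (0.221247 − 0.206155)/0.008784 = 0.015092/0.008784 = 1.718.
p-value = 2·P(Z > 1.718) ≈ 0.0858, so at α = 0.025 we fail to reject H₀.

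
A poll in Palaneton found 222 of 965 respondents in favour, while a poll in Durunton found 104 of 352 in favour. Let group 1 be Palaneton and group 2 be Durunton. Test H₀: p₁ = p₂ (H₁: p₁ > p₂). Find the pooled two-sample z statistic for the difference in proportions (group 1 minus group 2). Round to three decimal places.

p̂₁ = 222/965 ≈ 0.23005, p̂₂ = 104/352 ≈ 0.29545.
Pooled p̂ = (222+104)/(965+352) = 326/1317 = 0.24753.
SE = √(0.18626 × 0.00387718) = 0.02687.
z = (0.23005 − 0.29545)/0.02687 = -0.06540/0.02687 = -2.434.

z = -2.434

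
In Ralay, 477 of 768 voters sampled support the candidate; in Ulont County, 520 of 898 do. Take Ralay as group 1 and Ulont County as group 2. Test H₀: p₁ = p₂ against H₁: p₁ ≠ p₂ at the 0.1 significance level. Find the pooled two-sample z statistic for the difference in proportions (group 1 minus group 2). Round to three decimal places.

p̂₁ = 477/768 = 0.621094, p̂₂ = 520/898 = 0.579065.
Pooled p̂ = (477+520)/(768+898) = 997/1666 = 0.598439.
SE = √(0.24031 × 0.00241567) = 0.024094.
z = (0.621094 − 0.579065)/0.024094 = 0.042029/0.024094 = 1.744.
p-value = 2·P(Z > 1.744) ≈ 0.0811, so at α = 0.1 we reject H₀.

z = 1.744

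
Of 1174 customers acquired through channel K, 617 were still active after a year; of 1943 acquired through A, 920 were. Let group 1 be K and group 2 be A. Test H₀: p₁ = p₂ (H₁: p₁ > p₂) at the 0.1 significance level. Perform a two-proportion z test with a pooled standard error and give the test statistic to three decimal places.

p̂₁ = 617/1174 ≈ 0.52555, p̂₂ = 920/1943 ≈ 0.47349.
Pooled p̂ = (617+920)/(1174+1943) = 1537/3117 = 0.49310.
SE = √(0.249952 × 0.00136646) = 0.01848.
z = (0.52555 − 0.47349)/0.01848 = 0.05206/0.01848 = 2.817.
p-value = P(Z > 2.817) ≈ 0.0024; since p < α = 0.1, reject H₀.

z = 2.817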